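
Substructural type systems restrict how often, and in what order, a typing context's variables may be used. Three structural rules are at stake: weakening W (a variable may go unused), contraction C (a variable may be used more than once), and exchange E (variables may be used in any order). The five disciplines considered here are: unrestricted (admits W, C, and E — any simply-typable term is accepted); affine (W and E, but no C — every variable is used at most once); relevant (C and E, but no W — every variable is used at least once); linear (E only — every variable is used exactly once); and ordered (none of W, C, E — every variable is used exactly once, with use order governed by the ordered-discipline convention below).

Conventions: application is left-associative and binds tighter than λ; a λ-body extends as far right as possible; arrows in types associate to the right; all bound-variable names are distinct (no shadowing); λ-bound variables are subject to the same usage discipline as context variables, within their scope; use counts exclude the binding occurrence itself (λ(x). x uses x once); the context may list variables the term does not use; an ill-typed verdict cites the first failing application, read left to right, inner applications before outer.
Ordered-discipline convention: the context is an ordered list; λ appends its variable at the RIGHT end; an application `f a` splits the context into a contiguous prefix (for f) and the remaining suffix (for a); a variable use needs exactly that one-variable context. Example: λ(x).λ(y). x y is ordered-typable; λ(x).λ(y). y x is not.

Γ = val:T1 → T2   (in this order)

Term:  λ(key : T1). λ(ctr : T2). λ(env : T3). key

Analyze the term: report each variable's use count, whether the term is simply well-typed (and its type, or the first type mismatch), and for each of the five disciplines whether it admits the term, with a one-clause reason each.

variable uses: val ×0; key (λ-bound) ×1; ctr (λ-bound) ×0; env (λ-bound) ×0
left-to-right use order: key
typing: ✓ — T1 → T2 → T3 → T1
ordered: ✗ — val, ctr, env left unused
linear: ✗ — val, ctr, env left unused
affine: ✓ — no duplicate uses among val, key, ctr, env
relevant: ✗ — val, ctr, env left unused
unrestricted: ✓ — simply typable at T1 → T2 → T3 → T1; W, C, E all held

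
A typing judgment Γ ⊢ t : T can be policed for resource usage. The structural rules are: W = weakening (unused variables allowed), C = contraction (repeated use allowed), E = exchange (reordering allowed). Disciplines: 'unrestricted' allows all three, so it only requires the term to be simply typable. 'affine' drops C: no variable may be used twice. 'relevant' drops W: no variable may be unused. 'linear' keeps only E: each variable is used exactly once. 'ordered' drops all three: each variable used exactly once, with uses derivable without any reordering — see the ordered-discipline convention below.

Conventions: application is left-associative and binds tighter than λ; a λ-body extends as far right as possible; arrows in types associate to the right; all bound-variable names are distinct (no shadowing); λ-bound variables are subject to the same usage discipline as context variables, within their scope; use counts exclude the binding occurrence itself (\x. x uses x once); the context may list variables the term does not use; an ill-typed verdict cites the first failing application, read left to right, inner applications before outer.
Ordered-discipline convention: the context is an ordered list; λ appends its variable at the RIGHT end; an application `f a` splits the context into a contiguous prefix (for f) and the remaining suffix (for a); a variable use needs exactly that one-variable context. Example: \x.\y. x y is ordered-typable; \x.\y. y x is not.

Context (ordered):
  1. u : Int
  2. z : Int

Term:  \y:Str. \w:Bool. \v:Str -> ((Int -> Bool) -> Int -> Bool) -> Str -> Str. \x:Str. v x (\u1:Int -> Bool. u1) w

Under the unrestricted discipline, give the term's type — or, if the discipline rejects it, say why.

not well-typed under unrestricted — fails simple typing
use counts: u ×0; z ×0; y (bound) ×0; w (bound) ×1; v (bound) ×1; x (bound) ×1; u1 (bound) ×1
order of uses: v, x, u1, w
typing: ill-typed: an application expects Str but receives Bool
across the five disciplines: ordered ✗; linear ✗; affine ✗; relevant ✗; unrestricted ✗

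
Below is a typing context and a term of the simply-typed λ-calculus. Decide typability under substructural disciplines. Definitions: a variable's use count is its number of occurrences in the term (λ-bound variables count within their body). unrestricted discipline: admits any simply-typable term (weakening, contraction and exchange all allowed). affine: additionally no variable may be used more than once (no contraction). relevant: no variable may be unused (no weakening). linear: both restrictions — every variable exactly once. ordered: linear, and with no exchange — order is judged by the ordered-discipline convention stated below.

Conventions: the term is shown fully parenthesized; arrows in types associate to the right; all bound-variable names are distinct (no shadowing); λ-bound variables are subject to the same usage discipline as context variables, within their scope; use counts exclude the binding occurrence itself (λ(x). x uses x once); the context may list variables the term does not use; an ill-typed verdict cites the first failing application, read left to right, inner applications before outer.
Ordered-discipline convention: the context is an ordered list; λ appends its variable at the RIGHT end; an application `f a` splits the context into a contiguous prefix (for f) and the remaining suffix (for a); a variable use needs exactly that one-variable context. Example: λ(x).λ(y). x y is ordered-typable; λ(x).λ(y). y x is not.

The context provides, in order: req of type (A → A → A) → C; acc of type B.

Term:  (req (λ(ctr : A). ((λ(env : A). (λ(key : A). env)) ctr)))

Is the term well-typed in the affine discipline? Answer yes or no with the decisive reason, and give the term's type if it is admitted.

yes — no duplicate uses among req, acc, ctr, env, key; term : C
use counts: req ×1, acc ×0, ctr (bound) ×1, env (bound) ×1, key (bound) ×0
use order (left to right): req, env, ctr
typing: well-typed at C
summary: ordered ✗, linear ✗, affine ✓, relevant ✗, unrestricted ✓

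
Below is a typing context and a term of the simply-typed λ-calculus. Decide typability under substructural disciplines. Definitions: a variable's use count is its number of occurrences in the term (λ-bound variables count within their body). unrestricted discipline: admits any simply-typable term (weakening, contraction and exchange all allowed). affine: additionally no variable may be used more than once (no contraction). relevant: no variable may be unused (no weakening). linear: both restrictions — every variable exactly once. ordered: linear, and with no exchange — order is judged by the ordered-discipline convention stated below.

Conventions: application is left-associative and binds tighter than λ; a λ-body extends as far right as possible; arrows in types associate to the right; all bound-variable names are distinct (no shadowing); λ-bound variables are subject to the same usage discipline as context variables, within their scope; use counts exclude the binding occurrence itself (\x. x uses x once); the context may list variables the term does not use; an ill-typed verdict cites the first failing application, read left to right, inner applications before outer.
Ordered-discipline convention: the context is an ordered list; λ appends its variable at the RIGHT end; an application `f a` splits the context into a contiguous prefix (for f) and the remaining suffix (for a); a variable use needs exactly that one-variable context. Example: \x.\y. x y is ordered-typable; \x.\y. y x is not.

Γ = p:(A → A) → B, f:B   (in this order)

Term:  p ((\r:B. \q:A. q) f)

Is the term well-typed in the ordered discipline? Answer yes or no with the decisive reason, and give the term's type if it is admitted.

no — needs weakening: r unused
use counts: p: 1×, f: 1×, r (λ-bound): 0×, q (λ-bound): 1×
left-to-right use order: p, q, f
typing: ✓ — B
summary: ordered ✗ · linear ✗ · affine ✓ · relevant ✗ · unrestricted ✓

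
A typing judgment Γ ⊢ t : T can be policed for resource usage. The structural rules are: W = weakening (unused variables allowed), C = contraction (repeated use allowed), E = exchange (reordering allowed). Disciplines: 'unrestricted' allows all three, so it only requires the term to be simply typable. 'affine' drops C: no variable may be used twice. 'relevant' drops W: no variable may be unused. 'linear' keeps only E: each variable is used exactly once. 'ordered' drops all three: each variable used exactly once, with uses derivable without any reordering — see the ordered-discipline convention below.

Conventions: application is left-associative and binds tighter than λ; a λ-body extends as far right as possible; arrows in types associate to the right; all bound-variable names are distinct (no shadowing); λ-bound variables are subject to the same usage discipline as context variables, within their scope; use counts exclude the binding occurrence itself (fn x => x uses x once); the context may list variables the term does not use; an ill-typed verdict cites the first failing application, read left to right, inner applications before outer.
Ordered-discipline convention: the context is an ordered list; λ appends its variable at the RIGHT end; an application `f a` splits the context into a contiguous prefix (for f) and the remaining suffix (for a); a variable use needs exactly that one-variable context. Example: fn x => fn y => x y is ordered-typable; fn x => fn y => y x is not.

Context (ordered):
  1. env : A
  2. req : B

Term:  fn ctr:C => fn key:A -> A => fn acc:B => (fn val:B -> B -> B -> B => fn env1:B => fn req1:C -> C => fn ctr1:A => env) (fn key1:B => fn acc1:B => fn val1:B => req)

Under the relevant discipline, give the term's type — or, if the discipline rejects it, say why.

not well-typed under relevant — ctr, key, acc, val, env1, req1, ctr1, key1, acc1, val1 left unused
use counts: env ×1; req ×1; ctr [bound] ×0; key [bound] ×0; acc [bound] ×0; val [bound] ×0; env1 [bound] ×0; req1 [bound] ×0; ctr1 [bound] ×0; key1 [bound] ×0; acc1 [bound] ×0; val1 [bound] ×0
uses in reading order: env, req
typing: well-typed at C -> (A -> A) -> B -> B -> (C -> C) -> A -> A
across the five disciplines: ordered ✗ · linear ✗ · affine ✓ · relevant ✗ · unrestricted ✓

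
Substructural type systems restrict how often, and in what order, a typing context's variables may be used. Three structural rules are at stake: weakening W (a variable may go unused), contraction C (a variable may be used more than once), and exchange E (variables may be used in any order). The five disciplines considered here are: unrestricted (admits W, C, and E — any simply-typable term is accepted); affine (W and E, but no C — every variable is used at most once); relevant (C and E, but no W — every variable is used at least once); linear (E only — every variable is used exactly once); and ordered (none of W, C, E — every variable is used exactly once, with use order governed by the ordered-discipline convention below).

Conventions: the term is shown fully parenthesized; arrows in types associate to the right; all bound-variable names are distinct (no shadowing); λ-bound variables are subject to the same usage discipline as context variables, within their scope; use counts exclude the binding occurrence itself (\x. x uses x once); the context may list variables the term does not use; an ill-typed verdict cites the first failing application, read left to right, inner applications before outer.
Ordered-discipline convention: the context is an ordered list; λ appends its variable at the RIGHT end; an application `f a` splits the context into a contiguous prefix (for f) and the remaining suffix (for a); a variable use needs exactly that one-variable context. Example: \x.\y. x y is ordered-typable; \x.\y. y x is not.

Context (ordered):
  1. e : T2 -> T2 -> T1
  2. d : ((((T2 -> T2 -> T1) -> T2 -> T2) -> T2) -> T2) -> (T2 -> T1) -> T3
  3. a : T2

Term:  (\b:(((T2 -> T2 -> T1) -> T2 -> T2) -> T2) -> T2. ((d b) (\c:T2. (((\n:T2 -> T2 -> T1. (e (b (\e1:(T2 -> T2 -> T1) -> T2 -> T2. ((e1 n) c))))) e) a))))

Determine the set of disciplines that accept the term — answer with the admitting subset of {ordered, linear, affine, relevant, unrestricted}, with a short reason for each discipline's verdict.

admitted in: relevant, unrestricted
usage: e=2, d=1, a=1, b [bound]=2, c [bound]=1, n [bound]=1, e1 [bound]=1
order of uses: d, b, e, b, e1, n, c, e, a
typing: ✓ — ((((T2 -> T2 -> T1) -> T2 -> T2) -> T2) -> T2) -> T3
ordered ✗ (uses contraction: e ×2, b ×2)
linear ✗ (uses contraction: e ×2, b ×2)
affine ✗ (uses contraction: e ×2, b ×2)
relevant ✓ (at least one use each (e, d, a, b, c, n, e1))
unrestricted ✓ (typability at ((((T2 -> T2 -> T1) -> T2 -> T2) -> T2) -> T2) -> T3 is all that's needed)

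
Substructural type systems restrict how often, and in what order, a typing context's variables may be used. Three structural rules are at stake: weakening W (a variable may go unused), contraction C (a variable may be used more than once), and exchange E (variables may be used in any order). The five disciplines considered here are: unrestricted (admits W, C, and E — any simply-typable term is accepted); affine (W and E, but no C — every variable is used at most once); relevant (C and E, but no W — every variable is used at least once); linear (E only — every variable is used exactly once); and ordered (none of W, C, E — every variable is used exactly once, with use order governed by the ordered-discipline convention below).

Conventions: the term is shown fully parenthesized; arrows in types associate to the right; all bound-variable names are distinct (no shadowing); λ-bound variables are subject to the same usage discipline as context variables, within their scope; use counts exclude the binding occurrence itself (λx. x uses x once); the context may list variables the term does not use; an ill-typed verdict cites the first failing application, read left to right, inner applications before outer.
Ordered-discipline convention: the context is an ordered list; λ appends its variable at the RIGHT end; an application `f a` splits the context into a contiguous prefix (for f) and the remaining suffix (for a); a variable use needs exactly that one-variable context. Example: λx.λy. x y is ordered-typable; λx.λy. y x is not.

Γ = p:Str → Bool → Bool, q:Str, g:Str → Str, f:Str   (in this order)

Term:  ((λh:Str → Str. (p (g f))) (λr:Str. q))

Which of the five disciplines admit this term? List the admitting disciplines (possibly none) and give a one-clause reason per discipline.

accepted by: affine, unrestricted
variable uses: p=1; q=1; g=1; f=1; h [bound]=0; r [bound]=0
order of uses: p, g, f, q
typing: the term checks, with type Bool → Bool
ordered: ✗ — h, r left unused
linear: ✗ — h, r left unused
affine: ✓ — no duplicate uses among p, q, g, f, h, r
relevant: ✗ — h, r left unused
unrestricted: ✓ — simply typable at Bool → Bool; W, C, E all held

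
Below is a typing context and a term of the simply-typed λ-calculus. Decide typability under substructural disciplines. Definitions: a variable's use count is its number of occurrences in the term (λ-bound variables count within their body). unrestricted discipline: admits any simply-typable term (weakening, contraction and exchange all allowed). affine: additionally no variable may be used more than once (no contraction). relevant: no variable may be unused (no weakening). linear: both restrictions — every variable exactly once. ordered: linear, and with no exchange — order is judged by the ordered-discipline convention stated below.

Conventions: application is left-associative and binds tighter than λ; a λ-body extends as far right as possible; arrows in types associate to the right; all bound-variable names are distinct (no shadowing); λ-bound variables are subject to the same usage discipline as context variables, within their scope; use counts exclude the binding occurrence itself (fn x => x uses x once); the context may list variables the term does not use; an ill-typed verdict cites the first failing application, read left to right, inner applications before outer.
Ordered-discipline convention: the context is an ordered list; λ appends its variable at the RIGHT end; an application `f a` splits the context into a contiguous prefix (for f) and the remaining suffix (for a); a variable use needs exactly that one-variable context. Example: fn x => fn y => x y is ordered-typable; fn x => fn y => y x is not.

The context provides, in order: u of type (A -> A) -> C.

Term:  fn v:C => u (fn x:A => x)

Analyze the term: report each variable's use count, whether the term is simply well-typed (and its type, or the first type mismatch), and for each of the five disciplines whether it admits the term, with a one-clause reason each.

use counts: u=1, v [bound]=0, x [bound]=1
use order (left to right): u, x
typing: well-typed — term : C -> C
ordered: ✗ — v left unused
linear: ✗ — v left unused
affine: ✓ — none of u, v, x used more than once
relevant: ✗ — v left unused
unrestricted: ✓ — simply typable at C -> C; W, C, E all held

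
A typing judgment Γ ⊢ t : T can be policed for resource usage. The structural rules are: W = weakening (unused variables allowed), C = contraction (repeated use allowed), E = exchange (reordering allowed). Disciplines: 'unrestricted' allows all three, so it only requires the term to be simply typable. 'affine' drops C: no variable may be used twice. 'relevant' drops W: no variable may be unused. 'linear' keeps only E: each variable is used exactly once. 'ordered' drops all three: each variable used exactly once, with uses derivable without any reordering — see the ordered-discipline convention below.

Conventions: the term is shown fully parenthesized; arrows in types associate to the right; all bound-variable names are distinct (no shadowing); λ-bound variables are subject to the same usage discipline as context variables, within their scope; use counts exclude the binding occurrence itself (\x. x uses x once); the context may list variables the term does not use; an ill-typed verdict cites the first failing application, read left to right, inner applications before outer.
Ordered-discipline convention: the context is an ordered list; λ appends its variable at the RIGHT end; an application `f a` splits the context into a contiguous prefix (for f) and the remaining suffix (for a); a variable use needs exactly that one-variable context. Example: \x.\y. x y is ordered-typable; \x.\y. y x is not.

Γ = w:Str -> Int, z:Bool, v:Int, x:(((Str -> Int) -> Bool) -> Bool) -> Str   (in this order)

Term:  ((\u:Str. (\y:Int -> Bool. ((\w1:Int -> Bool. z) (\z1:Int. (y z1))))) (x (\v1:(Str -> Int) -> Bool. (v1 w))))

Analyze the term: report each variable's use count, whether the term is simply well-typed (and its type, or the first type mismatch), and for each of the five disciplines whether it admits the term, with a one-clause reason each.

variable uses: w ×1; z ×1; v ×0; x ×1; u [bound] ×0; y [bound] ×1; w1 [bound] ×0; z1 [bound] ×1; v1 [bound] ×1
use order (left to right): z, y, z1, x, v1, w
typing: well-typed — term : (Int -> Bool) -> Bool
ordered ✗ (v, u, w1 never used (weakening))
linear ✗ (v, u, w1 never used (weakening))
affine ✓ (no duplicate uses among w, z, v, x, u, y, w1, z1, v1)
relevant ✗ (v, u, w1 never used (weakening))
unrestricted ✓ (typability at (Int -> Bool) -> Bool is all that's needed)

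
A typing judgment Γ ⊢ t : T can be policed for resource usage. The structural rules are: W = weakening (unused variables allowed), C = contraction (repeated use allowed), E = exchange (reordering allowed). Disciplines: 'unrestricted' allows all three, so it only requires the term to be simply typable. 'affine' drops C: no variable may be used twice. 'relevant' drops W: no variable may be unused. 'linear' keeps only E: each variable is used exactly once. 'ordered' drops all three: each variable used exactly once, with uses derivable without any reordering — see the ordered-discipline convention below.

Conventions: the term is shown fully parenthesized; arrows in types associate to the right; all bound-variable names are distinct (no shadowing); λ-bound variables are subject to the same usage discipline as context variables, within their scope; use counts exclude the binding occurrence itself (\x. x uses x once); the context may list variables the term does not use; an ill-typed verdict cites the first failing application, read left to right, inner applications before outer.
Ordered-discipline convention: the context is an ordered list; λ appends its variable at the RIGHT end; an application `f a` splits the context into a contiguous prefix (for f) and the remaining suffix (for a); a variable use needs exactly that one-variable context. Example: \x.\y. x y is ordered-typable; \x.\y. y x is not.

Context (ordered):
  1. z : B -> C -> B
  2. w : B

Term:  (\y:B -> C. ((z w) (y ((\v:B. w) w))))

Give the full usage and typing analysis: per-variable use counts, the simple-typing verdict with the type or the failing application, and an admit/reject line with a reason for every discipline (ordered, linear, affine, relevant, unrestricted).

use counts: z=1; w=3; y [bound]=1; v [bound]=0
uses in reading order: z, w, y, w, w
typing: ✓ — (B -> C) -> B
ordered: ✗ — needs contraction — w ×3; v left unused
linear: ✗ — needs contraction — w ×3; v left unused
affine: ✗ — needs contraction — w ×3
relevant: ✗ — v left unused
unrestricted: ✓ — type-checks ((B -> C) -> B) and nothing is barred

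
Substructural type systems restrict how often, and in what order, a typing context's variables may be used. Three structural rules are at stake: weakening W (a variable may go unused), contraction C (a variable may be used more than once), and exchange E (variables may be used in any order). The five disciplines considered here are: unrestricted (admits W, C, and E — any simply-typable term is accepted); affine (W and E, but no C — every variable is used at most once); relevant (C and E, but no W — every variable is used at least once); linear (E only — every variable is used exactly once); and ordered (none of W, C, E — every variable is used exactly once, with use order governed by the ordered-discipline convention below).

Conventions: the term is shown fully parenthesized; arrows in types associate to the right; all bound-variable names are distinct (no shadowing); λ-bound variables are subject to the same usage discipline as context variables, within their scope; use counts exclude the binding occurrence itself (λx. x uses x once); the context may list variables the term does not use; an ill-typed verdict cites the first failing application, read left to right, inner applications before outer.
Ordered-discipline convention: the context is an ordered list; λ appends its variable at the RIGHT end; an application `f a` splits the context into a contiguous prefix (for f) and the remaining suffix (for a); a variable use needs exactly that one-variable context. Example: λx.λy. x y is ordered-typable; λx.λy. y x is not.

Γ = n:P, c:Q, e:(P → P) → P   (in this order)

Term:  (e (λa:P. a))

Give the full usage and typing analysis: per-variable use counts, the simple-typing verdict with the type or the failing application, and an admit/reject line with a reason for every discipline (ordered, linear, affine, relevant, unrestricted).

variable uses: n=0, c=0, e=1, a (λ-bound)=1
left-to-right use order: e, a
typing: the term checks, with type P
ordered ✗ (unused: n, c — weakening required)
linear ✗ (unused: n, c — weakening required)
affine ✓ (n, c, e, a: no repeats, contraction unneeded)
relevant ✗ (unused: n, c — weakening required)
unrestricted ✓ (typability at P is all that's needed)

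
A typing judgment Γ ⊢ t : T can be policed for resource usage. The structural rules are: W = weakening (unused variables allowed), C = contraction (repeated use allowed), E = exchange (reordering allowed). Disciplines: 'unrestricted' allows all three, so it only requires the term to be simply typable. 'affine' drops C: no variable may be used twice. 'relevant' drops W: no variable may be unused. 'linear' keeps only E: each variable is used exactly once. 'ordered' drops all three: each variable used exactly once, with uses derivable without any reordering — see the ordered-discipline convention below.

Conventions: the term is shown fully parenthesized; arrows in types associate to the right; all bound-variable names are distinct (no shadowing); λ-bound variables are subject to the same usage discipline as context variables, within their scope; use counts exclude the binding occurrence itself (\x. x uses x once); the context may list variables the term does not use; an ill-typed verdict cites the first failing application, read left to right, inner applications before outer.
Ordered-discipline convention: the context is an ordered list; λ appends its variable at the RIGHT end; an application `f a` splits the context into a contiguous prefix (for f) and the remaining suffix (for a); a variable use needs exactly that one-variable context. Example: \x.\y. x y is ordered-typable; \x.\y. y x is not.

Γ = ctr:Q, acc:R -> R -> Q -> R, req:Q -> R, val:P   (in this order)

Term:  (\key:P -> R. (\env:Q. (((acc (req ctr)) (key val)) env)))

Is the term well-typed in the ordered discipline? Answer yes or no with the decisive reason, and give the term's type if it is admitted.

no — no ordered split (uses run acc, req, ctr, key, val, env)
usage: ctr: 1, acc: 1, req: 1, val: 1, key [bound]: 1, env [bound]: 1
order of uses: acc, req, ctr, key, val, env
typing: ✓ — (P -> R) -> Q -> R
all disciplines: ordered ✗ | linear ✓ | affine ✓ | relevant ✓ | unrestricted ✓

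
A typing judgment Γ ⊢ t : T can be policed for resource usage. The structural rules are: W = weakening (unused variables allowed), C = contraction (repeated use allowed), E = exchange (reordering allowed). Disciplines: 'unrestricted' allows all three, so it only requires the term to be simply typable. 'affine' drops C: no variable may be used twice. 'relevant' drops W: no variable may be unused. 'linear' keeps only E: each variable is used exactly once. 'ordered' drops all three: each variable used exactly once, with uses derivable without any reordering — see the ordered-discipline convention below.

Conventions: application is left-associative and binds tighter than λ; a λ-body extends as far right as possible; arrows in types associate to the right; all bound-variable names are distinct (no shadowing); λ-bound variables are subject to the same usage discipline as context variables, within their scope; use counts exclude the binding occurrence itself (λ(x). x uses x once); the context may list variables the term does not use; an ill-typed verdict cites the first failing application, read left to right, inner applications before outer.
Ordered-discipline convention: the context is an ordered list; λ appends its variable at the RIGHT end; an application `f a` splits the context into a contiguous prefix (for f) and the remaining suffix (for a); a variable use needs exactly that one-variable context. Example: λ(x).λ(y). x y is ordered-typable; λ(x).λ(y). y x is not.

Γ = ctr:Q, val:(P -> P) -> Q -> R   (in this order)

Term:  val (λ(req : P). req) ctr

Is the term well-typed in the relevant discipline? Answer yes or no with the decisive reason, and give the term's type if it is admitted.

yes — ctr, val, req: all used, weakening unneeded; term : R
use counts: ctr ×1, val ×1, req [bound] ×1
use order (left to right): val, req, ctr
typing: well-typed — term : R
across the five disciplines: ordered ✗, linear ✓, affine ✓, relevant ✓, unrestricted ✓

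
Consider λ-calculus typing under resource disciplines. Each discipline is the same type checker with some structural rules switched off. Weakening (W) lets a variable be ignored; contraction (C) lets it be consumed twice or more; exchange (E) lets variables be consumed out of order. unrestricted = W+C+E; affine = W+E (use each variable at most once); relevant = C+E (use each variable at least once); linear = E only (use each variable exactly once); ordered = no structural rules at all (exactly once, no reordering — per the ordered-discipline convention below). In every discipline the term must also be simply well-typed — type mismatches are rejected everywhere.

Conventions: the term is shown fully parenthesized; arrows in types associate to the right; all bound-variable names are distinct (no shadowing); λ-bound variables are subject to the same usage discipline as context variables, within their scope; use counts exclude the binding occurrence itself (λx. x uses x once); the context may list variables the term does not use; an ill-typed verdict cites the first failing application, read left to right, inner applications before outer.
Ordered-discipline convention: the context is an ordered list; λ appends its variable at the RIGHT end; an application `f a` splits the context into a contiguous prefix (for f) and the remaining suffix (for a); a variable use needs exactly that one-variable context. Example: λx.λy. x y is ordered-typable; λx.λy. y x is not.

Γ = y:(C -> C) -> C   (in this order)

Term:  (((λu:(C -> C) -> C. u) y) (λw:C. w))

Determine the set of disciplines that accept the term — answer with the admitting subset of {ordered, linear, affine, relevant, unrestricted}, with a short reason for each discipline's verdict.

admitted in: ordered, linear, affine, relevant, unrestricted
variable uses: y ×1, u (λ-bound) ×1, w (λ-bound) ×1
use order (left to right): u, y, w
typing: well-typed at C
ordered: ✓, single-use (y, u, w), ordered derivation ok
linear: ✓, exactly-once usage across y, u, w
affine: ✓, no duplicate uses among y, u, w
relevant: ✓, at least one use each (y, u, w)
unrestricted: ✓, simply typable at C; W, C, E all held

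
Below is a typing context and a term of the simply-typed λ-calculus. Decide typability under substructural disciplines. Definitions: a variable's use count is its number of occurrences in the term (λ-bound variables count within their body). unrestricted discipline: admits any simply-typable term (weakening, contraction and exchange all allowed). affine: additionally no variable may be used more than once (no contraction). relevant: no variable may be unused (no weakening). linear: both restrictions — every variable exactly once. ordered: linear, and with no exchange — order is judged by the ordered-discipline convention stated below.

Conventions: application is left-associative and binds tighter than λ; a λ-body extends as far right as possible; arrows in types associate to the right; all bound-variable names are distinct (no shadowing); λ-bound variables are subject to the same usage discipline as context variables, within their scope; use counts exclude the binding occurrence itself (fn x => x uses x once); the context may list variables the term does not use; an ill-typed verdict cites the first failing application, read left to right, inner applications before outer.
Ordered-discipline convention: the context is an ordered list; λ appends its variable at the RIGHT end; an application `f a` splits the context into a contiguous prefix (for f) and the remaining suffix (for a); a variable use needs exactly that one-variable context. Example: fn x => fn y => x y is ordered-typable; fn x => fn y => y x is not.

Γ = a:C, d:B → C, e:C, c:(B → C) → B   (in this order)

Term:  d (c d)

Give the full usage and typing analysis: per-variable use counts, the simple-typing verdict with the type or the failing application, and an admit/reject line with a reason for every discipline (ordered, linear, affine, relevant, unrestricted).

usage: a: 0×, d: 2×, e: 0×, c: 1×
order of uses: d, c, d
typing: the term checks, with type C
ordered: ✗ — repeated use of d ×2; a, e never used (weakening)
linear: ✗ — repeated use of d ×2; a, e never used (weakening)
affine: ✗ — repeated use of d ×2
relevant: ✗ — a, e never used (weakening)
unrestricted: ✓ — typability at C is all that's needed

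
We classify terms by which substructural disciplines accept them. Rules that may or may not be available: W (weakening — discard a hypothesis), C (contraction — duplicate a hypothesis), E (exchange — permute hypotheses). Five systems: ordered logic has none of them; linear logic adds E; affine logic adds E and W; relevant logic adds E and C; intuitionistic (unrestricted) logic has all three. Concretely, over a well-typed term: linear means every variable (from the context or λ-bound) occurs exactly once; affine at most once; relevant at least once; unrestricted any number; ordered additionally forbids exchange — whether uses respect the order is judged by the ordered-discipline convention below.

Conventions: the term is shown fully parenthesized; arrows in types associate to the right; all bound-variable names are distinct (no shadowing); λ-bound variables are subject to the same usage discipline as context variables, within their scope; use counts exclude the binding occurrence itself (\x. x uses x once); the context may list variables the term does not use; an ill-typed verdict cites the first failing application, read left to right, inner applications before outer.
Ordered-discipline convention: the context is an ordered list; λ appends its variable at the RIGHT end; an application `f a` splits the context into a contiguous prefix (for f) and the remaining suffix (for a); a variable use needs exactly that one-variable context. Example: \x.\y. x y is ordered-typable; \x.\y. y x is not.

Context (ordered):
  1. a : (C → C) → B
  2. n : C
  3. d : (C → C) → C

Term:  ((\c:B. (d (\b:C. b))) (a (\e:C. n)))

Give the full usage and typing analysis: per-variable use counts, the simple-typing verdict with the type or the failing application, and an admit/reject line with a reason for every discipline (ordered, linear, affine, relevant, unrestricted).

counts: a=1; n=1; d=1; c (bound)=0; b (bound)=1; e (bound)=0
order of uses: d, b, a, n
typing: the term checks, with type C
ordered ✗ (needs weakening: c, e unused)
linear ✗ (needs weakening: c, e unused)
affine ✓ (no duplicate uses among a, n, d, c, b, e)
relevant ✗ (needs weakening: c, e unused)
unrestricted ✓ (type-checks (C) and nothing is barred)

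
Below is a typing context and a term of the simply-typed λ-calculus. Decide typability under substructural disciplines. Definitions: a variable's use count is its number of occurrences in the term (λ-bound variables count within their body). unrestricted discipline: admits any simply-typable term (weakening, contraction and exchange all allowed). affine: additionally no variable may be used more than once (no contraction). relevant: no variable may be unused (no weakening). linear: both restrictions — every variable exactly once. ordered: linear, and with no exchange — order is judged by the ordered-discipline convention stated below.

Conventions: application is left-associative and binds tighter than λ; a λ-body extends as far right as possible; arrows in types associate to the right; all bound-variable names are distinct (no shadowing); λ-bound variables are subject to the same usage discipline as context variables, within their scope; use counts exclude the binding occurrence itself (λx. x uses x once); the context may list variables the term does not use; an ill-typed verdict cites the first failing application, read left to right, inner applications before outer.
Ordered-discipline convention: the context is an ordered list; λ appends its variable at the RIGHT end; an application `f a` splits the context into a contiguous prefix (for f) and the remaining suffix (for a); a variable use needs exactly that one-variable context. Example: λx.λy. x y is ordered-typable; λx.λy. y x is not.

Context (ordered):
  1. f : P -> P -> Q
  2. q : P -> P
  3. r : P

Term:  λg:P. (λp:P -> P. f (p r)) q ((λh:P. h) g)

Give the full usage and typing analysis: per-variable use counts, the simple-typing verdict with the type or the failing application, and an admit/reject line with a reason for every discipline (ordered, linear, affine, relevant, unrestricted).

counts: f ×1; q ×1; r ×1; g [bound] ×1; p [bound] ×1; h [bound] ×1
uses in reading order: f, p, r, q, h, g
typing: the term checks, with type P -> Q
ordered: ✗, no ordered split (uses run f, p, r, q, h, g)
linear: ✓, f, q, r, g, p, h: one use apiece
affine: ✓, at most one use each (f, q, r, g, p, h)
relevant: ✓, none of f, q, r, g, p, h goes unused
unrestricted: ✓, typability at P -> Q is all that's needed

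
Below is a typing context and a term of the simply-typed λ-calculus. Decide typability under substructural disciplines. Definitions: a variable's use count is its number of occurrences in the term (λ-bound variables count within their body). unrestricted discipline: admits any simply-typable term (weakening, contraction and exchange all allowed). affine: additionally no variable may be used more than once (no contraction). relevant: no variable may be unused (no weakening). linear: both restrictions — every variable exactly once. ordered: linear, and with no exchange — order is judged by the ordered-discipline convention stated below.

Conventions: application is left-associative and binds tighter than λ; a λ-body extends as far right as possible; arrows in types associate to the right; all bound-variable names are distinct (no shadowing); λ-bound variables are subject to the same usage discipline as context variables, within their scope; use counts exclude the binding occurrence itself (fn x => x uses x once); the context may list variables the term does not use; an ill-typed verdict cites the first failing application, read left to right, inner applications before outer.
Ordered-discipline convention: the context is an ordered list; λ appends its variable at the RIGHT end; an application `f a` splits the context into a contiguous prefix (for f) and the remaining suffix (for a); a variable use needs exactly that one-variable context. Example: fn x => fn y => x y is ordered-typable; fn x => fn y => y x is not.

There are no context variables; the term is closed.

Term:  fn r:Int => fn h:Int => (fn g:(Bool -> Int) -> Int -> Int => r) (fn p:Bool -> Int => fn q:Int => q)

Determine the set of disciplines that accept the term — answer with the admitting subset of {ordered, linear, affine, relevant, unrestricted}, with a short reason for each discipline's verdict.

admitted by: affine, unrestricted
usage: r (bound) ×1; h (bound) ×0; g (bound) ×0; p (bound) ×0; q (bound) ×1
uses in reading order: r, q
typing: well-typed at Int -> Int -> Int
ordered: ✗ — h, g, p left unused
linear: ✗ — h, g, p left unused
affine: ✓ — none of r, h, g, p, q used more than once
relevant: ✗ — h, g, p left unused
unrestricted: ✓ — type-checks (Int -> Int -> Int) and nothing is barred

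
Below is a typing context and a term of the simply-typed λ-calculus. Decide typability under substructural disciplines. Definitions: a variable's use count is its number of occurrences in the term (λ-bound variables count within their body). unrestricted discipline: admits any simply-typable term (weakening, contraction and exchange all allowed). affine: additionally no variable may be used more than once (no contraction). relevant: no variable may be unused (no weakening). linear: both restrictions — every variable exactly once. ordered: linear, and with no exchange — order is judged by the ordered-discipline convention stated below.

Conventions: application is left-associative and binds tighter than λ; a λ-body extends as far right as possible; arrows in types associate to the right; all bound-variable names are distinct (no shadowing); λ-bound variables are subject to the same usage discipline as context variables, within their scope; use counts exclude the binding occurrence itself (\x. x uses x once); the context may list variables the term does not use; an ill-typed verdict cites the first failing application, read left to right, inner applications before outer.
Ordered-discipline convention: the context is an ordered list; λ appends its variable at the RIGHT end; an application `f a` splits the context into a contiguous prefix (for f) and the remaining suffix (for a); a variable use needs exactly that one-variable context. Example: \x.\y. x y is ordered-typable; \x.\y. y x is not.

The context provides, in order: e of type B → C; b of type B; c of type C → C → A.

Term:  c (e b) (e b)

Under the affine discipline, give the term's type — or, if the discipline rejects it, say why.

not well-typed under affine — repeated use of e ×2, b ×2
use counts: e ×2; b ×2; c ×1
order of uses: c, e, b, e, b
typing: ✓ — A
summary: ordered ✗; linear ✗; affine ✗; relevant ✓; unrestricted ✓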